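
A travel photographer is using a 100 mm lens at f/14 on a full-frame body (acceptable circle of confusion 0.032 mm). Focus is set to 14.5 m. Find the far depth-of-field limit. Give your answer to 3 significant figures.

40.9 m

Hyperfocal distance H = f²/(N·c) + f = 100²/(14 × 0.032) + 100 = 10000/0.448 + 100 ≈ 22421.4 mm ≈ 22.42 m.
Far limit Df = s·(H − f)/(H − s) = 14500 × (22421.4 − 100) / (22421.4 − 14500) = 14500 × 22321.4 / 7921.4 ≈ 40859 mm ≈ 40.9 m.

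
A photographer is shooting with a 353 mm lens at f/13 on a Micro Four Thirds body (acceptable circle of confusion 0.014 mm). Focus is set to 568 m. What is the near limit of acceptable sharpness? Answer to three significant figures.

311 m

Hyperfocal distance H = f²/(N·c) + f = 353²/(13 × 0.014) + 353 = 124609/0.182 + 353 ≈ 685017.8 mm ≈ 685.0 m.
Near limit Dn = s·(H − f)/(H + s − 2f) = 568000 × (685017.8 − 353) / (685017.8 + 568000 − 2 × 353) = 568000 × 684664.8 / 1252311.8 ≈ 310537 mm ≈ 311 m.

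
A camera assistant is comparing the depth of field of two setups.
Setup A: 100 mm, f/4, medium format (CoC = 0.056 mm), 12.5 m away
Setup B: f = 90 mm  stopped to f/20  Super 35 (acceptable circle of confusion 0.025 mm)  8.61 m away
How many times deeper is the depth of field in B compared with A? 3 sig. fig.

Setup A: H = 100²/(4×0.056) + 100 ≈ 44742.9 mm; DoF = Df − Dn = 17307.3 − 9782.7 ≈ 7524.6 mm.
Setup B: H = 90²/(20×0.025) + 90 ≈ 16290.0 mm; DoF = Df − Dn = 18162 − 5642 ≈ 12520 mm.
Ratio = 12520 / 7524.6 ≈ 1.66.

1.66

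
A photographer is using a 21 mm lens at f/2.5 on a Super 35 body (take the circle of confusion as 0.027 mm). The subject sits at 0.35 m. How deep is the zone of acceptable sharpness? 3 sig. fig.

35.3 mm

Hyperfocal distance H = f²/(N·c) + f = 21²/(2.5 × 0.027) + 21 = 441/0.0675 + 21 ≈ 6554.3 mm ≈ 6.554 m.
Near limit Dn = s·(H − f)/(H + s − 2f) = 350 × (6554.3 − 21) / (6554.3 + 350 − 2 × 21) = 350 × 6533.3 / 6862.3 ≈ 333.220 mm.
Far limit Df = s·(H − f)/(H − s) = 350 × (6554.3 − 21) / (6554.3 − 350) = 350 × 6533.3 / 6204.3 ≈ 368.560 mm.
Depth of field = Df − Dn = 368.560 − 333.220 ≈ 35.340 mm.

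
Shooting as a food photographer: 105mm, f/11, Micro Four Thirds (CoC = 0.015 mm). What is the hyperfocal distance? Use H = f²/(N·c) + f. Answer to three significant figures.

Hyperfocal distance H = f²/(N·c) + f = 105²/(11 × 0.015) + 105 = 11025/0.165 + 105 ≈ 66923.2 mm ≈ 66.9 m.

66.9 m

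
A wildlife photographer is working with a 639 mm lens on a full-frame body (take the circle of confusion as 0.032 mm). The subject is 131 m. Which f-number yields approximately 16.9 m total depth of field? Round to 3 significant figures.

f/6.29

Write h = H − f = f²/(N·c). The thin-lens limits are Dn = s·h/(h + (s−f)) and Df = s·h/(h − (s−f)), so DoF = Df − Dn = 2·s·(s−f)·h / (h² − (s−f)²).
That is a quadratic in h: DoF·h² − 2·s·(s−f)·h − DoF·(s−f)² = 0 ⇒ h = (s−f)·(s + √(s² + DoF²)) / DoF = 130361 × (131000 + √(131000² + 16900²)) / 16900 = 130361 × (131000 + 132086) / 16900 ≈ 2029355 mm.
Then N = f²/(c·h) = 639² / (0.032 × 2029355) = 408321 / 64939 ≈ 6.29.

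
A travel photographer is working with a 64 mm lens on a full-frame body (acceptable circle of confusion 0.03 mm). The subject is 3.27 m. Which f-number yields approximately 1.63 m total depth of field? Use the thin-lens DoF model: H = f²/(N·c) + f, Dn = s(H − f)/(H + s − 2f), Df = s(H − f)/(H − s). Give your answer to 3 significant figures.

Write h = H − f = f²/(N·c). The thin-lens limits are Dn = s·h/(h + (s−f)) and Df = s·h/(h − (s−f)), so DoF = Df − Dn = 2·s·(s−f)·h / (h² − (s−f)²).
That is a quadratic in h: DoF·h² − 2·s·(s−f)·h − DoF·(s−f)² = 0 ⇒ h = (s−f)·(s + √(s² + DoF²)) / DoF = 3206 × (3270 + √(3270² + 1630²)) / 1630 = 3206 × (3270 + 3653.74) / 1630 ≈ 13618 mm.
Then N = f²/(c·h) = 64² / (0.03 × 13618) = 4096 / 408.54 ≈ 10.

f/10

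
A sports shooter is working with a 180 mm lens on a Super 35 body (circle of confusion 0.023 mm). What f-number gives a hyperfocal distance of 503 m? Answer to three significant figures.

Rearrange H = f²/(N·c) + f for N: N = f² / ((H − f)·c).
N = 180² / ((503000 − 180) × 0.023) = 32400 / 11565 ≈ 2.80.

f/2.80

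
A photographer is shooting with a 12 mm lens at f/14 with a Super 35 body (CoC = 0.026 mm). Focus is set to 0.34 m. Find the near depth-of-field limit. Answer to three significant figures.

186 mm

Hyperfocal distance H = f²/(N·c) + f = 12²/(14 × 0.026) + 12 = 144/0.364 + 12 ≈ 407.6 mm ≈ 0.408 m.
Near limit Dn = s·(H − f)/(H + s − 2f) = 340 × (407.6 − 12) / (407.6 + 340 − 2 × 12) = 340 × 395.6 / 723.6 ≈ 185.88 mm.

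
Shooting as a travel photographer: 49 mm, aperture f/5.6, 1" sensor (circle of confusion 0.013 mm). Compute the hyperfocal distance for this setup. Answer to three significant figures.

Hyperfocal distance H = f²/(N·c) + f = 49²/(5.6 × 0.013) + 49 = 2401/0.0728 + 49 ≈ 33029.8 mm ≈ 33.0 m.

33.0 m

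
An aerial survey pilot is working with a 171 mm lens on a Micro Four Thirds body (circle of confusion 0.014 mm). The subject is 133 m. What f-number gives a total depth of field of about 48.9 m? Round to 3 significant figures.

Write h = H − f = f²/(N·c). The thin-lens limits are Dn = s·h/(h + (s−f)) and Df = s·h/(h − (s−f)), so DoF = Df − Dn = 2·s·(s−f)·h / (h² − (s−f)²).
That is a quadratic in h: DoF·h² − 2·s·(s−f)·h − DoF·(s−f)² = 0 ⇒ h = (s−f)·(s + √(s² + DoF²)) / DoF = 132829 × (133000 + √(133000² + 48900²)) / 48900 = 132829 × (133000 + 141705) / 48900 ≈ 746191 mm.
Then N = f²/(c·h) = 171² / (0.014 × 746191) = 29241 / 10447 ≈ 2.80.

f/2.80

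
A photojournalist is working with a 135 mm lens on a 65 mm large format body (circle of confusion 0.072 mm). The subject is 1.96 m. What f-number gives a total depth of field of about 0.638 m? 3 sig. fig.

f/22

Write h = H − f = f²/(N·c). The thin-lens limits are Dn = s·h/(h + (s−f)) and Df = s·h/(h − (s−f)), so DoF = Df − Dn = 2·s·(s−f)·h / (h² − (s−f)²).
That is a quadratic in h: DoF·h² − 2·s·(s−f)·h − DoF·(s−f)² = 0 ⇒ h = (s−f)·(s + √(s² + DoF²)) / DoF = 1825 × (1960 + √(1960² + 638²)) / 638 = 1825 × (1960 + 2061.22) / 638 ≈ 11503 mm.
Then N = f²/(c·h) = 135² / (0.072 × 11503) = 18225 / 828.20 ≈ 22.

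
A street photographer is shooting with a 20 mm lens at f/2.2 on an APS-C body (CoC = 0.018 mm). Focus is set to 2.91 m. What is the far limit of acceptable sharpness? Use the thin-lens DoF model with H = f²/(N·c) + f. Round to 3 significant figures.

4.08 m

Hyperfocal distance H = f²/(N·c) + f = 20²/(2.2 × 0.018) + 20 = 400/0.0396 + 20 ≈ 10121.0 mm ≈ 10.12 m.
Far limit Df = s·(H − f)/(H − s) = 2910 × (10121.0 − 20) / (10121.0 − 2910) = 2910 × 10101.0 / 7211.0 ≈ 4076.3 mm ≈ 4.08 m.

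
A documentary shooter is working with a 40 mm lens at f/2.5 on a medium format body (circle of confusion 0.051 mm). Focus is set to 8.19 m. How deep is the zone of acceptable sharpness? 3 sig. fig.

18.4 m

Hyperfocal distance H = f²/(N·c) + f = 40²/(2.5 × 0.051) + 40 = 1600/0.1275 + 40 ≈ 12589.0 mm ≈ 12.59 m.
Near limit Dn = s·(H − f)/(H + s − 2f) = 8190 × (12589.0 − 40) / (12589.0 + 8190 − 2 × 40) = 8190 × 12549.0 / 20699.0 ≈ 4965 mm.
Far limit Df = s·(H − f)/(H − s) = 8190 × (12589.0 − 40) / (12589.0 − 8190) = 8190 × 12549.0 / 4399.0 ≈ 23363 mm.
Depth of field = Df − Dn = 23363 − 4965 ≈ 18398 mm ≈ 18.4 m.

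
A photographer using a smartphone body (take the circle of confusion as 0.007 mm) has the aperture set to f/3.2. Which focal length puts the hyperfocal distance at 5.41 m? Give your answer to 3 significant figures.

11.0 mm

From H = f²/(N·c) + f, with f ≪ H: f ≈ √(H·N·c) = √(5410 × 3.2 × 0.007) = √121.18 ≈ 11.01 mm.
The +f correction barely moves this — solving exactly, f² + N·c·f − N·c·H = 0 ⇒ f = (−N·c + √((N·c)² + 4·N·c·H))/2 = (−0.0224 + √484.74)/2 ≈ 10.997 mm, so f ≈ 11.0 mm.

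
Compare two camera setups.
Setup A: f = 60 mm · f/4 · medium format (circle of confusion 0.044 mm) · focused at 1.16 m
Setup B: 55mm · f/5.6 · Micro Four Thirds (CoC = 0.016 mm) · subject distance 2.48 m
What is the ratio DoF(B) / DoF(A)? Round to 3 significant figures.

2.86

Setup A: H = 60²/(4×0.044) + 60 ≈ 20514.5 mm; DoF = Df − Dn = 1225.93 − 1100.80 ≈ 125.13 mm.
Setup B: H = 55²/(5.6×0.016) + 55 ≈ 33816.2 mm; DoF = Df − Dn = 2671.92 − 2313.80 ≈ 358.12 mm.
Ratio = 358.12 / 125.13 ≈ 2.86.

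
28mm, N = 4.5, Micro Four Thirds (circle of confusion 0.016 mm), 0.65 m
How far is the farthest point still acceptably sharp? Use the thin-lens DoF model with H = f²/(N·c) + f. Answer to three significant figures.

Hyperfocal distance H = f²/(N·c) + f = 28²/(4.5 × 0.016) + 28 = 784/0.072 + 28 ≈ 10916.9 mm ≈ 10.92 m.
Far limit Df = s·(H − f)/(H − s) = 650 × (10916.9 − 28) / (10916.9 − 650) = 650 × 10888.9 / 10266.9 ≈ 689.38 mm ≈ 0.689 m.

0.689 m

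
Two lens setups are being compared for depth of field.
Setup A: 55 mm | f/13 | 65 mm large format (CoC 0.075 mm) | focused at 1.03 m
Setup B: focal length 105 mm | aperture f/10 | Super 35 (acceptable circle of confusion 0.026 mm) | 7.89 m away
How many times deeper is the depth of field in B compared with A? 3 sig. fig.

Setup A: H = 55²/(13×0.075) + 55 ≈ 3157.6 mm; DoF = Df − Dn = 1502.02 − 783.71 ≈ 718.31 mm.
Setup B: H = 105²/(10×0.026) + 105 ≈ 42508.8 mm; DoF = Df − Dn = 9664.3 − 6666.1 ≈ 2998.2 mm.
Ratio = 2998.2 / 718.31 ≈ 4.17.

4.17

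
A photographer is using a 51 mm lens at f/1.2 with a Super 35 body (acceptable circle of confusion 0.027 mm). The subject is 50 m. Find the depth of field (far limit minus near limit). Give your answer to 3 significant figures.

102 m

Hyperfocal distance H = f²/(N·c) + f = 51²/(1.2 × 0.027) + 51 = 2601/0.0324 + 51 ≈ 80328.8 mm ≈ 80.33 m.
Near limit Dn = s·(H − f)/(H + s − 2f) = 50000 × (80328.8 − 51) / (80328.8 + 50000 − 2 × 51) = 50000 × 80277.8 / 130226.8 ≈ 30822 mm.
Far limit Df = s·(H − f)/(H − s) = 50000 × (80328.8 − 51) / (80328.8 − 50000) = 50000 × 80277.8 / 30328.8 ≈ 132346 mm.
Depth of field = Df − Dn = 132346 − 30822 ≈ 101524 mm ≈ 102 m.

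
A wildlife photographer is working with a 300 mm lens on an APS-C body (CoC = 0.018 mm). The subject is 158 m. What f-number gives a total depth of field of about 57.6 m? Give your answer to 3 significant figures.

Write h = H − f = f²/(N·c). The thin-lens limits are Dn = s·h/(h + (s−f)) and Df = s·h/(h − (s−f)), so DoF = Df − Dn = 2·s·(s−f)·h / (h² − (s−f)²).
That is a quadratic in h: DoF·h² − 2·s·(s−f)·h − DoF·(s−f)² = 0 ⇒ h = (s−f)·(s + √(s² + DoF²)) / DoF = 157700 × (158000 + √(158000² + 57600²)) / 57600 = 157700 × (158000 + 168172) / 57600 ≈ 893009 mm.
Then N = f²/(c·h) = 300² / (0.018 × 893009) = 90000 / 16074 ≈ 5.60.

f/5.60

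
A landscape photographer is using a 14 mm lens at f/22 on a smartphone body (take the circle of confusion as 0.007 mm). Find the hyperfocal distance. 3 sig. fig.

1.29 m

Hyperfocal distance H = f²/(N·c) + f = 14²/(22 × 0.007) + 14 = 196/0.154 + 14 ≈ 1286.7 mm ≈ 1.29 m.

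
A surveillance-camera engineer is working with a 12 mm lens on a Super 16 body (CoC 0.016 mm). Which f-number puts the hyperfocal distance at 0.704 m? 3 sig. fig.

f/13

Rearrange H = f²/(N·c) + f for N: N = f² / ((H − f)·c).
N = 12² / ((704 − 12) × 0.016) = 144 / 11.07 ≈ 13.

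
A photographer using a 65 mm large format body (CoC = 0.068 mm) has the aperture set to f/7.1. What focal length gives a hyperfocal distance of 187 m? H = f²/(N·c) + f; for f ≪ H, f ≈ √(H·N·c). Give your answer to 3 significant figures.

300 mm

From H = f²/(N·c) + f, with f ≪ H: f ≈ √(H·N·c) = √(187000 × 7.1 × 0.068) = √90284 ≈ 300.5 mm.
Exact: f² + N·c·f − N·c·H = 0 ⇒ f = (−N·c + √((N·c)² + 4·N·c·H))/2 = (−0.4828 + √361135)/2 ≈ 300.23 mm ≈ 300 mm.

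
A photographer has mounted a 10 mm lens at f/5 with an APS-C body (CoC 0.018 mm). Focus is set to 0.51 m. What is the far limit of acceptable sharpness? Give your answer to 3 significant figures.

Hyperfocal distance H = f²/(N·c) + f = 10²/(5 × 0.018) + 10 = 100/0.09 + 10 ≈ 1121.1 mm ≈ 1.121 m.
Far limit Df = s·(H − f)/(H − s) = 510 × (1121.1 − 10) / (1121.1 − 510) = 510 × 1111.1 / 611.1 ≈ 927.27 mm ≈ 0.927 m.

0.927 m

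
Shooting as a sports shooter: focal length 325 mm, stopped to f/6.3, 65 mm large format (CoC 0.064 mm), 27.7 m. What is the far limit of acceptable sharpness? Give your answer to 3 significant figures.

30.9 m

Hyperfocal distance H = f²/(N·c) + f = 325²/(6.3 × 0.064) + 325 = 105625/0.4032 + 325 ≈ 262291.8 mm ≈ 262.3 m.
Far limit Df = s·(H − f)/(H − s) = 27700 × (262291.8 − 325) / (262291.8 − 27700) = 27700 × 261966.8 / 234591.8 ≈ 30932 mm ≈ 30.9 m.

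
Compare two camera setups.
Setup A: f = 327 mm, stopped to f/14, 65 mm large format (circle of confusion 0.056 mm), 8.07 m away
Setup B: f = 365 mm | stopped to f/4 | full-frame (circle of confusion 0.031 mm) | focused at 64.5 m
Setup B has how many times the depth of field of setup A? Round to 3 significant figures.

Setup A: H = 327²/(14×0.056) + 327 ≈ 136716.0 mm; DoF = Df − Dn = 8555.72 − 7636.47 ≈ 919.25 mm.
Setup B: H = 365²/(4×0.031) + 365 ≈ 1074760.2 mm; DoF = Df − Dn = 68594.7 − 60866.6 ≈ 7728.1 mm.
Ratio = 7728.1 / 919.25 ≈ 8.41.

8.41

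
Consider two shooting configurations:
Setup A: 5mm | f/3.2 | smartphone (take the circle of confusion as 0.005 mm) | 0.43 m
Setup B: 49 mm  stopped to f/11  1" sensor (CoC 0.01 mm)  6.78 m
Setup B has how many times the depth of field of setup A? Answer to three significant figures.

18.3

Setup A: H = 5²/(3.2×0.005) + 5 ≈ 1567.5 mm; DoF = Df − Dn = 590.66 − 338.05 ≈ 252.61 mm.
Setup B: H = 49²/(11×0.01) + 49 ≈ 21876.3 mm; DoF = Df − Dn = 9803.0 − 5182.0 ≈ 4621.0 mm.
Ratio = 4621.0 / 252.61 ≈ 18.3.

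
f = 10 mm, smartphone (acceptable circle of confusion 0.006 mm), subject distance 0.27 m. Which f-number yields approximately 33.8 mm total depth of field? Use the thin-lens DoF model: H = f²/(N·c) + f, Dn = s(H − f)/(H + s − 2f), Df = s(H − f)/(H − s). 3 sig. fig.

f/4

Write h = H − f = f²/(N·c). The thin-lens limits are Dn = s·h/(h + (s−f)) and Df = s·h/(h − (s−f)), so DoF = Df − Dn = 2·s·(s−f)·h / (h² − (s−f)²).
That is a quadratic in h: DoF·h² − 2·s·(s−f)·h − DoF·(s−f)² = 0 ⇒ h = (s−f)·(s + √(s² + DoF²)) / DoF = 260 × (270 + √(270² + 33.8²)) / 33.8 = 260 × (270 + 272.107) / 33.8 ≈ 4170.1 mm.
Then N = f²/(c·h) = 10² / (0.006 × 4170.1) = 100 / 25.020 ≈ 4.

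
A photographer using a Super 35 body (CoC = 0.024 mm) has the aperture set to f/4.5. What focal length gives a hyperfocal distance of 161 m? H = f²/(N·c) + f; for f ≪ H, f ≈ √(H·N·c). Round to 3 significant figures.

From H = f²/(N·c) + f, with f ≪ H: f ≈ √(H·N·c) = √(161000 × 4.5 × 0.024) = √17388 ≈ 131.9 mm.
The +f correction barely moves this — solving exactly, f² + N·c·f − N·c·H = 0 ⇒ f = (−N·c + √((N·c)² + 4·N·c·H))/2 = (−0.108 + √69552)/2 ≈ 131.81 mm, so f ≈ 132 mm.

132 mm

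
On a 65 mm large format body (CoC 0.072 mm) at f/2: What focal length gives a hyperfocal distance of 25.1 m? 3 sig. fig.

60.0 mm

From H = f²/(N·c) + f, with f ≪ H: f ≈ √(H·N·c) = √(25100 × 2 × 0.072) = √3614.4 ≈ 60.12 mm.
Exact: f² + N·c·f − N·c·H = 0 ⇒ f = (−N·c + √((N·c)² + 4·N·c·H))/2 = (−0.144 + √14458)/2 ≈ 60.048 mm ≈ 60.0 mm.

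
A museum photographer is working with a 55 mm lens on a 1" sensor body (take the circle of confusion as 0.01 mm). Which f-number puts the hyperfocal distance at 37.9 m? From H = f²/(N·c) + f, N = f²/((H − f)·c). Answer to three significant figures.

Rearrange H = f²/(N·c) + f for N: N = f² / ((H − f)·c).
N = 55² / ((37900 − 55) × 0.01) = 3025 / 378.4 ≈ 7.99.

f/7.99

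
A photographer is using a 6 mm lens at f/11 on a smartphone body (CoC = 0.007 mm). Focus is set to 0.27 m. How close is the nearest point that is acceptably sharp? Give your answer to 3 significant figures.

Hyperfocal distance H = f²/(N·c) + f = 6²/(11 × 0.007) + 6 = 36/0.077 + 6 ≈ 473.5 mm ≈ 0.474 m.
Near limit Dn = s·(H − f)/(H + s − 2f) = 270 × (473.5 − 6) / (473.5 + 270 − 2 × 6) = 270 × 467.5 / 731.5 ≈ 172.56 mm.

173 mm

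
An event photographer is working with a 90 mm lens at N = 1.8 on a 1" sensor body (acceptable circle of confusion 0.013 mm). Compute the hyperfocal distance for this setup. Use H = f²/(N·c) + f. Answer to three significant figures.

Hyperfocal distance H = f²/(N·c) + f = 90²/(1.8 × 0.013) + 90 = 8100/0.0234 + 90 ≈ 346243.8 mm ≈ 346 m.

346 m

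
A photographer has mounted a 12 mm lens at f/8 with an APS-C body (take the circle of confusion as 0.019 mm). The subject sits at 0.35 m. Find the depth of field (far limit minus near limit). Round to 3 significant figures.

Hyperfocal distance H = f²/(N·c) + f = 12²/(8 × 0.019) + 12 = 144/0.152 + 12 ≈ 959.4 mm ≈ 0.959 m.
Near limit Dn = s·(H − f)/(H + s − 2f) = 350 × (959.4 − 12) / (959.4 + 350 − 2 × 12) = 350 × 947.4 / 1285.4 ≈ 257.96 mm.
Far limit Df = s·(H − f)/(H − s) = 350 × (959.4 − 12) / (959.4 − 350) = 350 × 947.4 / 609.4 ≈ 544.14 mm.
Depth of field = Df − Dn = 544.14 − 257.96 ≈ 286.18 mm.

286 mm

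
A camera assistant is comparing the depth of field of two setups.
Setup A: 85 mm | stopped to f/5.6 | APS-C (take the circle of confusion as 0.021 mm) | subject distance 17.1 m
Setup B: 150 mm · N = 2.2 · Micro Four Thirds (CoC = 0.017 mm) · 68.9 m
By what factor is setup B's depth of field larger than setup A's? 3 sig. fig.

Setup A: H = 85²/(5.6×0.021) + 85 ≈ 61522.1 mm; DoF = Df − Dn = 23650 − 13391 ≈ 10259 mm.
Setup B: H = 150²/(2.2×0.017) + 150 ≈ 601754.3 mm; DoF = Df − Dn = 77790 − 61834 ≈ 15956 mm.
Ratio = 15956 / 10259 ≈ 1.56.

1.56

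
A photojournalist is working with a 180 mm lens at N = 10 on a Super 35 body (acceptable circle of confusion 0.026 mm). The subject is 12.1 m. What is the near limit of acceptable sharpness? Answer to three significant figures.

Hyperfocal distance H = f²/(N·c) + f = 180²/(10 × 0.026) + 180 = 32400/0.26 + 180 ≈ 124795.4 mm ≈ 124.8 m.
Near limit Dn = s·(H − f)/(H + s − 2f) = 12100 × (124795.4 − 180) / (124795.4 + 12100 − 2 × 180) = 12100 × 124615.4 / 136535.4 ≈ 11044 mm ≈ 11.0 m.

11.0 m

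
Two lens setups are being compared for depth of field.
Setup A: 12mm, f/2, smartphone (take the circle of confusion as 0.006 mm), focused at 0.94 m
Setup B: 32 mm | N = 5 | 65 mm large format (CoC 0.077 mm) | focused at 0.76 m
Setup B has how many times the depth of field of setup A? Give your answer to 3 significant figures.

Setup A: H = 12²/(2×0.006) + 12 ≈ 12012.0 mm; DoF = Df − Dn = 1018.79 − 872.52 ≈ 146.27 mm.
Setup B: H = 32²/(5×0.077) + 32 ≈ 2691.7 mm; DoF = Df − Dn = 1046.42 − 596.68 ≈ 449.74 mm.
Ratio = 449.74 / 146.27 ≈ 3.07.

3.07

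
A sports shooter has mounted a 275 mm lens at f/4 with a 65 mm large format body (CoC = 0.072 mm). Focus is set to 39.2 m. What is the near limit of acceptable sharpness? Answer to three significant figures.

Hyperfocal distance H = f²/(N·c) + f = 275²/(4 × 0.072) + 275 = 75625/0.288 + 275 ≈ 262861.8 mm ≈ 262.9 m.
Near limit Dn = s·(H − f)/(H + s − 2f) = 39200 × (262861.8 − 275) / (262861.8 + 39200 − 2 × 275) = 39200 × 262586.8 / 301511.8 ≈ 34139 mm ≈ 34.1 m.

34.1 m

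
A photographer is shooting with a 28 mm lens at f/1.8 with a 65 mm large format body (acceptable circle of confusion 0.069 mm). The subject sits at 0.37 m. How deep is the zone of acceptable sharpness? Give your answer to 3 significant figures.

Hyperfocal distance H = f²/(N·c) + f = 28²/(1.8 × 0.069) + 28 = 784/0.1242 + 28 ≈ 6340.4 mm ≈ 6.340 m.
Near limit Dn = s·(H − f)/(H + s − 2f) = 370 × (6340.4 − 28) / (6340.4 + 370 − 2 × 28) = 370 × 6312.4 / 6654.4 ≈ 350.984 mm.
Far limit Df = s·(H − f)/(H − s) = 370 × (6340.4 − 28) / (6340.4 − 370) = 370 × 6312.4 / 5970.4 ≈ 391.195 mm.
Depth of field = Df − Dn = 391.195 − 350.984 ≈ 40.211 mm.

40.2 mm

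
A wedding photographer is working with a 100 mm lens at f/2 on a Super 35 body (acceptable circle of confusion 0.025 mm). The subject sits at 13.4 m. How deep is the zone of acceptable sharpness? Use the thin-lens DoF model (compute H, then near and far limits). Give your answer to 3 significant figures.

1.79 m

Hyperfocal distance H = f²/(N·c) + f = 100²/(2 × 0.025) + 100 = 10000/0.05 + 100 ≈ 200100.0 mm ≈ 200.1 m.
Near limit Dn = s·(H − f)/(H + s − 2f) = 13400 × (200100.0 − 100) / (200100.0 + 13400 − 2 × 100) = 13400 × 200000.0 / 213300.0 ≈ 12564.5 mm.
Far limit Df = s·(H − f)/(H − s) = 13400 × (200100.0 − 100) / (200100.0 − 13400) = 13400 × 200000.0 / 186700.0 ≈ 14354.6 mm.
Depth of field = Df − Dn = 14354.6 − 12564.5 ≈ 1790.1 mm ≈ 1.79 m.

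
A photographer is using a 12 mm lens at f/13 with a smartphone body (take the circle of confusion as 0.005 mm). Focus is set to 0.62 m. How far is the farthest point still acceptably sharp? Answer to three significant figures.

0.855 m

Hyperfocal distance H = f²/(N·c) + f = 12²/(13 × 0.005) + 12 = 144/0.065 + 12 ≈ 2227.4 mm ≈ 2.227 m.
Far limit Df = s·(H − f)/(H − s) = 620 × (2227.4 − 12) / (2227.4 − 620) = 620 × 2215.4 / 1607.4 ≈ 854.52 mm ≈ 0.855 m.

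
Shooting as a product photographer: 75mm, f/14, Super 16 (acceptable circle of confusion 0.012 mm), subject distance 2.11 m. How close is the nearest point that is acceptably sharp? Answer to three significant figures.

1.99 m

Hyperfocal distance H = f²/(N·c) + f = 75²/(14 × 0.012) + 75 = 5625/0.168 + 75 ≈ 33557.1 mm ≈ 33.56 m.
Near limit Dn = s·(H − f)/(H + s − 2f) = 2110 × (33557.1 − 75) / (33557.1 + 2110 − 2 × 75) = 2110 × 33482.1 / 35517.1 ≈ 1989.1 mm ≈ 1.99 m.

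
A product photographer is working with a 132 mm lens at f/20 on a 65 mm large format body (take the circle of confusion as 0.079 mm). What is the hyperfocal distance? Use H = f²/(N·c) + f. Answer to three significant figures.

11.2 m

Hyperfocal distance H = f²/(N·c) + f = 132²/(20 × 0.079) + 132 = 17424/1.58 + 132 ≈ 11159.8 mm ≈ 11.2 m.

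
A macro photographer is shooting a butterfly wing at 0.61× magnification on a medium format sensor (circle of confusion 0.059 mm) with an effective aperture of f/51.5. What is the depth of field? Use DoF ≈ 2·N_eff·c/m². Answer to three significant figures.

16.3 mm

At magnification m, DoF ≈ 2·N_eff·c/m² = 2 × 51.5 × 0.059 / 0.61² = 6.077 / 0.3721 ≈ 16.3 mm.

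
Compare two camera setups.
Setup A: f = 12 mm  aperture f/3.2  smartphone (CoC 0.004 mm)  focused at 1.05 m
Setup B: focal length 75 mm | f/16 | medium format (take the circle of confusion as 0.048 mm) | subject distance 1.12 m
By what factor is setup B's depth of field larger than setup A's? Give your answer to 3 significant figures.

Setup A: H = 12²/(3.2×0.004) + 12 ≈ 11262.0 mm; DoF = Df − Dn = 1156.73 − 961.30 ≈ 195.43 mm.
Setup B: H = 75²/(16×0.048) + 75 ≈ 7399.2 mm; DoF = Df − Dn = 1306.39 − 980.15 ≈ 326.24 mm.
Ratio = 326.24 / 195.43 ≈ 1.67.

1.67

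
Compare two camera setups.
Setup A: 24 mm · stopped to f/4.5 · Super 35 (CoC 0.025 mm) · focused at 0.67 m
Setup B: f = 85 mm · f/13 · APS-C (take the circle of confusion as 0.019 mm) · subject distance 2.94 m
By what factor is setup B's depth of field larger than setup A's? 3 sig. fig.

Setup A: H = 24²/(4.5×0.025) + 24 ≈ 5144.0 mm; DoF = Df − Dn = 766.74 − 594.94 ≈ 171.80 mm.
Setup B: H = 85²/(13×0.019) + 85 ≈ 29336.0 mm; DoF = Df − Dn = 3257.99 − 2678.56 ≈ 579.43 mm.
Ratio = 579.43 / 171.80 ≈ 3.37.

3.37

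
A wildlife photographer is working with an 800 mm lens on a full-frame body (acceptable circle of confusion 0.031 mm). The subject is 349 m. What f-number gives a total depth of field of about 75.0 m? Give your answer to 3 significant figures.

f/6.30

Write h = H − f = f²/(N·c). The thin-lens limits are Dn = s·h/(h + (s−f)) and Df = s·h/(h − (s−f)), so DoF = Df − Dn = 2·s·(s−f)·h / (h² − (s−f)²).
That is a quadratic in h: DoF·h² − 2·s·(s−f)·h − DoF·(s−f)² = 0 ⇒ h = (s−f)·(s + √(s² + DoF²)) / DoF = 348200 × (349000 + √(349000² + 75000²)) / 75000 = 348200 × (349000 + 356968) / 75000 ≈ 3277573 mm.
Then N = f²/(c·h) = 800² / (0.031 × 3277573) = 640000 / 101605 ≈ 6.30.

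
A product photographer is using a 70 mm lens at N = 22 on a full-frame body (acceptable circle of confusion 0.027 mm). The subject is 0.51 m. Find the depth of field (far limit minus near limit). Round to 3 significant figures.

Hyperfocal distance H = f²/(N·c) + f = 70²/(22 × 0.027) + 70 = 4900/0.594 + 70 ≈ 8319.2 mm ≈ 8.319 m.
Near limit Dn = s·(H − f)/(H + s − 2f) = 510 × (8319.2 − 70) / (8319.2 + 510 − 2 × 70) = 510 × 8249.2 / 8689.2 ≈ 484.175 mm.
Far limit Df = s·(H − f)/(H − s) = 510 × (8319.2 − 70) / (8319.2 − 510) = 510 × 8249.2 / 7809.2 ≈ 538.735 mm.
Depth of field = Df − Dn = 538.735 − 484.175 ≈ 54.560 mm.

54.6 mm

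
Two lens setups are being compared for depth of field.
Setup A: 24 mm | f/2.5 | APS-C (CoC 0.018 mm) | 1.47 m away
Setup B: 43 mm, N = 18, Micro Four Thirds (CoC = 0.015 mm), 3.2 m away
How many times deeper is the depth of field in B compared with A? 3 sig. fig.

Setup A: H = 24²/(2.5×0.018) + 24 ≈ 12824.0 mm; DoF = Df − Dn = 1657.21 − 1320.79 ≈ 336.42 mm.
Setup B: H = 43²/(18×0.015) + 43 ≈ 6891.1 mm; DoF = Df − Dn = 5936.9 − 2190.3 ≈ 3746.6 mm.
Ratio = 3746.6 / 336.42 ≈ 11.1.

11.1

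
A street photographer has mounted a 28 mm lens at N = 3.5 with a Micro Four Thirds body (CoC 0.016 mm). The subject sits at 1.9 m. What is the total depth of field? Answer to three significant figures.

Hyperfocal distance H = f²/(N·c) + f = 28²/(3.5 × 0.016) + 28 = 784/0.056 + 28 ≈ 14028.0 mm ≈ 14.03 m.
Near limit Dn = s·(H − f)/(H + s − 2f) = 1900 × (14028.0 − 28) / (14028.0 + 1900 − 2 × 28) = 1900 × 14000.0 / 15872.0 ≈ 1675.91 mm.
Far limit Df = s·(H − f)/(H − s) = 1900 × (14028.0 − 28) / (14028.0 − 1900) = 1900 × 14000.0 / 12128.0 ≈ 2193.27 mm.
Depth of field = Df − Dn = 2193.27 − 1675.91 ≈ 517.36 mm ≈ 0.517 m.

0.517 m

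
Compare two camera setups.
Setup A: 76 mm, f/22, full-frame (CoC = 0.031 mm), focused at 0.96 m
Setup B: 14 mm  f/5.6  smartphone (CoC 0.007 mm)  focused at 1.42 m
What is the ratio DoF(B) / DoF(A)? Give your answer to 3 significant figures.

4.28

Setup A: H = 76²/(22×0.031) + 76 ≈ 8545.2 mm; DoF = Df − Dn = 1071.88 − 869.27 ≈ 202.61 mm.
Setup B: H = 14²/(5.6×0.007) + 14 ≈ 5014.0 mm; DoF = Df − Dn = 1975.51 − 1108.34 ≈ 867.17 mm.
Ratio = 867.17 / 202.61 ≈ 4.28.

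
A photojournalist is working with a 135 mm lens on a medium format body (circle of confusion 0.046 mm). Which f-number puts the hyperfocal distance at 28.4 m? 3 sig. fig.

f/14

Rearrange H = f²/(N·c) + f for N: N = f² / ((H − f)·c).
N = 135² / ((28400 − 135) × 0.046) = 18225 / 1300 ≈ 14.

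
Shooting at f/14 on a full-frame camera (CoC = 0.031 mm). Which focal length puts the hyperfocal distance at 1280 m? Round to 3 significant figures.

745 mm

From H = f²/(N·c) + f, with f ≪ H: f ≈ √(H·N·c) = √(1280000 × 14 × 0.031) = √555520 ≈ 745.3 mm.
The +f correction barely moves this — solving exactly, f² + N·c·f − N·c·H = 0 ⇒ f = (−N·c + √((N·c)² + 4·N·c·H))/2 = (−0.434 + √2222080)/2 ≈ 745.12 mm, so f ≈ 745 mm.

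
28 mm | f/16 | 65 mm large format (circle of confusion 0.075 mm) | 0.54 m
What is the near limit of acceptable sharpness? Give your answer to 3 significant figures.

Hyperfocal distance H = f²/(N·c) + f = 28²/(16 × 0.075) + 28 = 784/1.2 + 28 ≈ 681.3 mm ≈ 0.681 m.
Near limit Dn = s·(H − f)/(H + s − 2f) = 540 × (681.3 − 28) / (681.3 + 540 − 2 × 28) = 540 × 653.3 / 1165.3 ≈ 302.75 mm.

303 mm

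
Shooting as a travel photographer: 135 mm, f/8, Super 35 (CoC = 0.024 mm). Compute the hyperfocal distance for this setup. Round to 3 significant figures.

95.1 m

Hyperfocal distance H = f²/(N·c) + f = 135²/(8 × 0.024) + 135 = 18225/0.192 + 135 ≈ 95056.9 mm ≈ 95.1 m.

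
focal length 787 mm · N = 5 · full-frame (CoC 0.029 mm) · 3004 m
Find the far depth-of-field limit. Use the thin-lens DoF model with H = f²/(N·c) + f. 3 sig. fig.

Hyperfocal distance H = f²/(N·c) + f = 787²/(5 × 0.029) + 787 = 619369/0.145 + 787 ≈ 4272297.3 mm ≈ 4272 m.
Far limit Df = s·(H − f)/(H − s) = 3004000 × (4272297.3 − 787) / (4272297.3 − 3004000) = 3004000 × 4271510.3 / 1268297.3 ≈ 10117199 mm ≈ 10100 m.

10100 m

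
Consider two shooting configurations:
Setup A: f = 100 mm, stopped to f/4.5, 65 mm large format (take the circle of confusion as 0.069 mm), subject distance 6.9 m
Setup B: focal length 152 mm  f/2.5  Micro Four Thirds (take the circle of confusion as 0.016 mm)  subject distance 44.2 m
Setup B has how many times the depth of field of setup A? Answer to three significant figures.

Setup A: H = 100²/(4.5×0.069) + 100 ≈ 32306.1 mm; DoF = Df − Dn = 8746.8 − 5697.1 ≈ 3049.7 mm.
Setup B: H = 152²/(2.5×0.016) + 152 ≈ 577752.0 mm; DoF = Df − Dn = 47849.0 − 41068.1 ≈ 6780.9 mm.
Ratio = 6780.9 / 3049.7 ≈ 2.22.

2.22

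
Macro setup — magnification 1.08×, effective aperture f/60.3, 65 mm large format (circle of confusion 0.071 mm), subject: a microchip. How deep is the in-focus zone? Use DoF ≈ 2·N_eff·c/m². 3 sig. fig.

7.34 mm

At magnification m, DoF ≈ 2·N_eff·c/m² = 2 × 60.3 × 0.071 / 1.08² = 8.563 / 1.166 ≈ 7.34 mm.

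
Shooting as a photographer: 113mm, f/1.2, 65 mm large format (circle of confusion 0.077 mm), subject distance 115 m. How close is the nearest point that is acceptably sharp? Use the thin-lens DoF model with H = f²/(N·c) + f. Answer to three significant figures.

Hyperfocal distance H = f²/(N·c) + f = 113²/(1.2 × 0.077) + 113 = 12769/0.0924 + 113 ≈ 138305.6 mm ≈ 138.3 m.
Near limit Dn = s·(H − f)/(H + s − 2f) = 115000 × (138305.6 − 113) / (138305.6 + 115000 − 2 × 113) = 115000 × 138192.6 / 253079.6 ≈ 62795 mm ≈ 62.8 m.

62.8 m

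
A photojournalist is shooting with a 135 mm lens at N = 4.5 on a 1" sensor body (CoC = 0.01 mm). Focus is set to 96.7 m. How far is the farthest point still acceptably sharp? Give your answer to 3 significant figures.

Hyperfocal distance H = f²/(N·c) + f = 135²/(4.5 × 0.01) + 135 = 18225/0.045 + 135 ≈ 405135.0 mm ≈ 405.1 m.
Far limit Df = s·(H − f)/(H − s) = 96700 × (405135.0 − 135) / (405135.0 − 96700) = 96700 × 405000.0 / 308435.0 ≈ 126975 mm ≈ 127 m.

127 m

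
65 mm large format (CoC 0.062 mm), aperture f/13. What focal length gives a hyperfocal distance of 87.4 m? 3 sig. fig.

265 mm

From H = f²/(N·c) + f, with f ≪ H: f ≈ √(H·N·c) = √(87400 × 13 × 0.062) = √70444 ≈ 265.4 mm.
The +f correction barely moves this — solving exactly, f² + N·c·f − N·c·H = 0 ⇒ f = (−N·c + √((N·c)² + 4·N·c·H))/2 = (−0.806 + √281778)/2 ≈ 265.01 mm, so f ≈ 265 mm.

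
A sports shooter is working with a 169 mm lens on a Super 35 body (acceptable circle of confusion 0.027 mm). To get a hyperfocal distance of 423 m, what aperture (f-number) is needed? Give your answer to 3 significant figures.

Rearrange H = f²/(N·c) + f for N: N = f² / ((H − f)·c).
N = 169² / ((423000 − 169) × 0.027) = 28561 / 11416 ≈ 2.50.

f/2.50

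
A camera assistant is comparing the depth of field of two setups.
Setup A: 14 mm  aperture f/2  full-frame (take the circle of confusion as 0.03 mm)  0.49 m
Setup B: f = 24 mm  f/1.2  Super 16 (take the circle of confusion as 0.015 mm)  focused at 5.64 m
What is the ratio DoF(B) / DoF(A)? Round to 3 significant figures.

Setup A: H = 14²/(2×0.03) + 14 ≈ 3280.7 mm; DoF = Df − Dn = 573.58 − 427.68 ≈ 145.90 mm.
Setup B: H = 24²/(1.2×0.015) + 24 ≈ 32024.0 mm; DoF = Df − Dn = 6840.5 − 4798.0 ≈ 2042.5 mm.
Ratio = 2042.5 / 145.90 ≈ 14.0.

14.0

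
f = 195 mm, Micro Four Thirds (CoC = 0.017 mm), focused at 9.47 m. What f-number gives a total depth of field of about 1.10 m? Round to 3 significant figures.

f/14

Write h = H − f = f²/(N·c). The thin-lens limits are Dn = s·h/(h + (s−f)) and Df = s·h/(h − (s−f)), so DoF = Df − Dn = 2·s·(s−f)·h / (h² − (s−f)²).
That is a quadratic in h: DoF·h² − 2·s·(s−f)·h − DoF·(s−f)² = 0 ⇒ h = (s−f)·(s + √(s² + DoF²)) / DoF = 9275 × (9470 + √(9470² + 1100²)) / 1100 = 9275 × (9470 + 9533.67) / 1100 ≈ 160236 mm.
Then N = f²/(c·h) = 195² / (0.017 × 160236) = 38025 / 2724.0 ≈ 14.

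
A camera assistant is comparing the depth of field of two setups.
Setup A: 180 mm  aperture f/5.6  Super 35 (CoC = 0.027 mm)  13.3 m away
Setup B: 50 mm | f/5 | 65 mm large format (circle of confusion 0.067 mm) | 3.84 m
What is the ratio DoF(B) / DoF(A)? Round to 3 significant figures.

3.22

Setup A: H = 180²/(5.6×0.027) + 180 ≈ 214465.7 mm; DoF = Df − Dn = 14167.4 − 12532.7 ≈ 1634.7 mm.
Setup B: H = 50²/(5×0.067) + 50 ≈ 7512.7 mm; DoF = Df − Dn = 7802.7 − 2546.7 ≈ 5256.0 mm.
Ratio = 5256.0 / 1634.7 ≈ 3.22.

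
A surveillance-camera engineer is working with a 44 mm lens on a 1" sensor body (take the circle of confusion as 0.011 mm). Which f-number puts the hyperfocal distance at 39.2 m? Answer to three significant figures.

f/4.49

Rearrange H = f²/(N·c) + f for N: N = f² / ((H − f)·c).
N = 44² / ((39200 − 44) × 0.011) = 1936 / 430.7 ≈ 4.49.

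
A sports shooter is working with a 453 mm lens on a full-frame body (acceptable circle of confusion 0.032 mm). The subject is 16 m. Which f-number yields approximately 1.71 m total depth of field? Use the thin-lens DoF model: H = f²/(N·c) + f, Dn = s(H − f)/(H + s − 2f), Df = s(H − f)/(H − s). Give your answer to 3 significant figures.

Write h = H − f = f²/(N·c). The thin-lens limits are Dn = s·h/(h + (s−f)) and Df = s·h/(h − (s−f)), so DoF = Df − Dn = 2·s·(s−f)·h / (h² − (s−f)²).
That is a quadratic in h: DoF·h² − 2·s·(s−f)·h − DoF·(s−f)² = 0 ⇒ h = (s−f)·(s + √(s² + DoF²)) / DoF = 15547 × (16000 + √(16000² + 1710²)) / 1710 = 15547 × (16000 + 16091.1) / 1710 ≈ 291766 mm.
Then N = f²/(c·h) = 453² / (0.032 × 291766) = 205209 / 9336.5 ≈ 22.

f/22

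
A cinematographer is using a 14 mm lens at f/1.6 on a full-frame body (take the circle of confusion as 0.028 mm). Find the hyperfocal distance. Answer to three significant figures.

4.39 m

Hyperfocal distance H = f²/(N·c) + f = 14²/(1.6 × 0.028) + 14 = 196/0.0448 + 14 ≈ 4389.0 mm ≈ 4.39 m.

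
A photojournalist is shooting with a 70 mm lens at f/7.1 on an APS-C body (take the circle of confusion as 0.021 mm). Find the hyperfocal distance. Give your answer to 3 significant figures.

Hyperfocal distance H = f²/(N·c) + f = 70²/(7.1 × 0.021) + 70 = 4900/0.1491 + 70 ≈ 32933.8 mm ≈ 32.9 m.

32.9 m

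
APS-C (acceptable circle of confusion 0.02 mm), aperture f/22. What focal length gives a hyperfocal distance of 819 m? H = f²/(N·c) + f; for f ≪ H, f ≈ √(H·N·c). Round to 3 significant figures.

From H = f²/(N·c) + f, with f ≪ H: f ≈ √(H·N·c) = √(819000 × 22 × 0.02) = √360360 ≈ 600.3 mm.
The +f correction barely moves this — solving exactly, f² + N·c·f − N·c·H = 0 ⇒ f = (−N·c + √((N·c)² + 4·N·c·H))/2 = (−0.44 + √1441440)/2 ≈ 600.08 mm, so f ≈ 600 mm.

600 mm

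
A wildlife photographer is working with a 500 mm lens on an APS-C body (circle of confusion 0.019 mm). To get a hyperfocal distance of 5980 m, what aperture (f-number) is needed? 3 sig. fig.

f/2.20

Rearrange H = f²/(N·c) + f for N: N = f² / ((H − f)·c).
N = 500² / ((5980000 − 500) × 0.019) = 250000 / 113610 ≈ 2.20.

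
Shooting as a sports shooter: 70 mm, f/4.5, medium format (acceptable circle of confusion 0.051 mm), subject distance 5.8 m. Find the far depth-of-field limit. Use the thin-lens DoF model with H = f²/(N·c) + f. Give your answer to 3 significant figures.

7.93 m

Hyperfocal distance H = f²/(N·c) + f = 70²/(4.5 × 0.051) + 70 = 4900/0.2295 + 70 ≈ 21420.8 mm ≈ 21.42 m.
Far limit Df = s·(H − f)/(H − s) = 5800 × (21420.8 − 70) / (21420.8 − 5800) = 5800 × 21350.8 / 15620.8 ≈ 7927.6 mm ≈ 7.93 m.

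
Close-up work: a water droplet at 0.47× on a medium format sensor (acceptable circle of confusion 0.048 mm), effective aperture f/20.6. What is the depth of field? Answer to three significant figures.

At magnification m, DoF ≈ 2·N_eff·c/m² = 2 × 20.6 × 0.048 / 0.47² = 1.978 / 0.2209 ≈ 8.95 mm.

8.95 mm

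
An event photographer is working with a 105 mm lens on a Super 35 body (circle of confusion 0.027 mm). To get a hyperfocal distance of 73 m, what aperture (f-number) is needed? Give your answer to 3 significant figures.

Rearrange H = f²/(N·c) + f for N: N = f² / ((H − f)·c).
N = 105² / ((73000 − 105) × 0.027) = 11025 / 1968 ≈ 5.60.

f/5.60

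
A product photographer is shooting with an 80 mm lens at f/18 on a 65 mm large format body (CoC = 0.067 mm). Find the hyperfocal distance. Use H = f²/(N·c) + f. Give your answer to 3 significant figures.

5.39 m

Hyperfocal distance H = f²/(N·c) + f = 80²/(18 × 0.067) + 80 = 6400/1.206 + 80 ≈ 5386.8 mm ≈ 5.39 m.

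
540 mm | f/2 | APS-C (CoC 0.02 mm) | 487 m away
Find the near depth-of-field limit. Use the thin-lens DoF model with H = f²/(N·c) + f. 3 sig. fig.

457 m

Hyperfocal distance H = f²/(N·c) + f = 540²/(2 × 0.02) + 540 = 291600/0.04 + 540 ≈ 7290540.0 mm ≈ 7291 m.
Near limit Dn = s·(H − f)/(H + s − 2f) = 487000 × (7290540.0 − 540) / (7290540.0 + 487000 − 2 × 540) = 487000 × 7290000.0 / 7776460.0 ≈ 456535 mm ≈ 457 m.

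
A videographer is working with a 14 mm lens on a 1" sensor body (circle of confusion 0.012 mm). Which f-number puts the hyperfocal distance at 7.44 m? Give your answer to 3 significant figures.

f/2.20

Rearrange H = f²/(N·c) + f for N: N = f² / ((H − f)·c).
N = 14² / ((7440 − 14) × 0.012) = 196 / 89.11 ≈ 2.20.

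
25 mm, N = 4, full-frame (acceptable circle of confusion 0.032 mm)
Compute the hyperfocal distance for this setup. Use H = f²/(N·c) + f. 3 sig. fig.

Hyperfocal distance H = f²/(N·c) + f = 25²/(4 × 0.032) + 25 = 625/0.128 + 25 ≈ 4907.8 mm ≈ 4.91 m.

4.91 m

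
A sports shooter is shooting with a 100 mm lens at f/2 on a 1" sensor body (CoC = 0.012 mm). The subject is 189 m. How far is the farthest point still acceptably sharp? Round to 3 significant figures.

Hyperfocal distance H = f²/(N·c) + f = 100²/(2 × 0.012) + 100 = 10000/0.024 + 100 ≈ 416766.7 mm ≈ 416.8 m.
Far limit Df = s·(H − f)/(H − s) = 189000 × (416766.7 − 100) / (416766.7 − 189000) = 189000 × 416666.7 / 227766.7 ≈ 345749 mm ≈ 346 m.

346 m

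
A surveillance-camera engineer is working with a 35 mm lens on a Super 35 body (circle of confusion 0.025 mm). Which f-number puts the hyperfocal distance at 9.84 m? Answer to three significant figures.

f/5

Rearrange H = f²/(N·c) + f for N: N = f² / ((H − f)·c).
N = 35² / ((9840 − 35) × 0.025) = 1225 / 245.1 ≈ 5.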